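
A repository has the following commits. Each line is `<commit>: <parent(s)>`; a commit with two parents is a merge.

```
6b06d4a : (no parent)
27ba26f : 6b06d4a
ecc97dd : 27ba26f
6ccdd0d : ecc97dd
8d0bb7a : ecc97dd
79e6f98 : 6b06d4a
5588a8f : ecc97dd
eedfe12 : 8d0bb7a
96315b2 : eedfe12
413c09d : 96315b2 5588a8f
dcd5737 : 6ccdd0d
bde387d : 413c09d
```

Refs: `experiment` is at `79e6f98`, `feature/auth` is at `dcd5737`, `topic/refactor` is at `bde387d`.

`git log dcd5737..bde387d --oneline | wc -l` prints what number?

Reachable from bde387d: {27ba26f, 413c09d, 5588a8f, 6b06d4a, 8d0bb7a, 96315b2, bde387d, ecc97dd, eedfe12}.
Reachable from dcd5737: {27ba26f, 6b06d4a, 6ccdd0d, dcd5737, ecc97dd}.
In bde387d's history but not dcd5737's: {413c09d, 5588a8f, 8d0bb7a, 96315b2, bde387d, eedfe12} — 6 commits.

6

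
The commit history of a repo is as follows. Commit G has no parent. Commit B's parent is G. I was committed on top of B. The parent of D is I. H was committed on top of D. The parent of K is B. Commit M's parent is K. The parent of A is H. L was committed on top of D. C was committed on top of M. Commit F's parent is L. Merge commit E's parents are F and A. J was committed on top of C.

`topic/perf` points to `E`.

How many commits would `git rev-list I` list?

Walking parent pointers from I: reachable set = {B, G, I}.
That is 3 commits.

3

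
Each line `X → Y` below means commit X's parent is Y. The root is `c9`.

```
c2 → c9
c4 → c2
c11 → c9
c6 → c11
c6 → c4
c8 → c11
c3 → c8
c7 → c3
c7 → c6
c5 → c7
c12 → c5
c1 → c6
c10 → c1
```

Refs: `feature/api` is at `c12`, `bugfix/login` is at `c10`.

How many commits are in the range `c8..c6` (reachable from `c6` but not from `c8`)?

Reachable from c6: {c11, c2, c4, c6, c9}.
Reachable from c8: {c11, c8, c9}.
In c6's history but not c8's: {c2, c4, c6} — 3 commits.

3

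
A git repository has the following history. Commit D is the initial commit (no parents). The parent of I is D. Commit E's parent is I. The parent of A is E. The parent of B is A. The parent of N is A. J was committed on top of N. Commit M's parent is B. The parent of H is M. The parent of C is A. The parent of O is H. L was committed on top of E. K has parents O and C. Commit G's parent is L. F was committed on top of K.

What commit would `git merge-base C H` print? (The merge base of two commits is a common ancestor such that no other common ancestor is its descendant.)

A

Ancestors of C: {A, C, D, E, I}.
Ancestors of H: {A, B, D, E, H, I, M}.
Common ancestors: {A, D, E, I}.
Among these, A is not an ancestor of any other common ancestor — it is the merge base.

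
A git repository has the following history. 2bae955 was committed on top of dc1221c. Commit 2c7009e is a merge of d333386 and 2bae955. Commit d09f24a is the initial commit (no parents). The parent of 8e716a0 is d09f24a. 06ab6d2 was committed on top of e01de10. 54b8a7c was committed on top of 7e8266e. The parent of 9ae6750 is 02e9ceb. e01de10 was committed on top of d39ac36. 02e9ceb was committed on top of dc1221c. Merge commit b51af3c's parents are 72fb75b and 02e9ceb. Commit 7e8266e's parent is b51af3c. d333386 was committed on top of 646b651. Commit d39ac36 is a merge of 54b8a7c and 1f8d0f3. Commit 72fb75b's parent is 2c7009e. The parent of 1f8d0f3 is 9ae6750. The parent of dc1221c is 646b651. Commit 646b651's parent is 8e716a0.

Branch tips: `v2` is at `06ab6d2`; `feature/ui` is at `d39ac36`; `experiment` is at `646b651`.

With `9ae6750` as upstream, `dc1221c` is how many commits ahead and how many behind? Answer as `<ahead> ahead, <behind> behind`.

0 ahead, 2 behind

Reachable from dc1221c: {646b651, 8e716a0, d09f24a, dc1221c}.
Reachable from 9ae6750: {02e9ceb, 646b651, 8e716a0, 9ae6750, d09f24a, dc1221c}.
Only in dc1221c's history (ahead): {} — 0.
Only in 9ae6750's history (behind): {02e9ceb, 9ae6750} — 2.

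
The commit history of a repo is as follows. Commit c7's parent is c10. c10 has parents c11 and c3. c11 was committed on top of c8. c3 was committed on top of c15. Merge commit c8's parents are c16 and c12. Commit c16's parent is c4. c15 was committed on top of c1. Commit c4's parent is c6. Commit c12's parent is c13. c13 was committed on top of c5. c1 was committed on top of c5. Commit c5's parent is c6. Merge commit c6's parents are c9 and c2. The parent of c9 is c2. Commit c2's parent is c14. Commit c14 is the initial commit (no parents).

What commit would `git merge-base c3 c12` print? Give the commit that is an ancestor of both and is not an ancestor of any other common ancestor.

Ancestors of c3: {c1, c14, c15, c2, c3, c5, c6, c9}.
Ancestors of c12: {c12, c13, c14, c2, c5, c6, c9}.
Common ancestors: {c14, c2, c5, c6, c9}.
Among these, c5 is not an ancestor of any other common ancestor — it is the merge base.

c5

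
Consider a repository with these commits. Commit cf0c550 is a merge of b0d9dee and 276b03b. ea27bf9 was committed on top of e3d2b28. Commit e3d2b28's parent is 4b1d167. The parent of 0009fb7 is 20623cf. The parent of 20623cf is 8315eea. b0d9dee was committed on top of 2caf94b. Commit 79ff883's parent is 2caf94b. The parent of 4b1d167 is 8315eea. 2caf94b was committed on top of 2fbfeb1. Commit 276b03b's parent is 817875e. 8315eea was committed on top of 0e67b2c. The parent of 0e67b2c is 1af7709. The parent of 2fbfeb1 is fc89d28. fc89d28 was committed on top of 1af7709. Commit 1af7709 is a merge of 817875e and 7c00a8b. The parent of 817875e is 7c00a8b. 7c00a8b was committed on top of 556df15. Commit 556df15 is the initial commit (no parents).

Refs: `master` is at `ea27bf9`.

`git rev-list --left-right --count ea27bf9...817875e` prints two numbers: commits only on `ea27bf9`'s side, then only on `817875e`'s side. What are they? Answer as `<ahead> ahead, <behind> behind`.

6 ahead, 0 behind

Reachable from ea27bf9: {0e67b2c, 1af7709, 4b1d167, 556df15, 7c00a8b, 817875e, 8315eea, e3d2b28, ea27bf9}.
Reachable from 817875e: {556df15, 7c00a8b, 817875e}.
Only in ea27bf9's history (ahead): {0e67b2c, 1af7709, 4b1d167, 8315eea, e3d2b28, ea27bf9} — 6.
Only in 817875e's history (behind): {} — 0.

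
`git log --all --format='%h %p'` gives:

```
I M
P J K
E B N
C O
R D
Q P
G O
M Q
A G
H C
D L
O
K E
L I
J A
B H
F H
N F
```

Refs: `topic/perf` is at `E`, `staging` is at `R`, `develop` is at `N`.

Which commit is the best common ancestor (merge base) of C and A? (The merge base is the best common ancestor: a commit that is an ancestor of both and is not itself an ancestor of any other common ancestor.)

Ancestors of C: {C, O}.
Ancestors of A: {A, G, O}.
Common ancestors: {O}.
The only common ancestor is O, so it is the merge base.

O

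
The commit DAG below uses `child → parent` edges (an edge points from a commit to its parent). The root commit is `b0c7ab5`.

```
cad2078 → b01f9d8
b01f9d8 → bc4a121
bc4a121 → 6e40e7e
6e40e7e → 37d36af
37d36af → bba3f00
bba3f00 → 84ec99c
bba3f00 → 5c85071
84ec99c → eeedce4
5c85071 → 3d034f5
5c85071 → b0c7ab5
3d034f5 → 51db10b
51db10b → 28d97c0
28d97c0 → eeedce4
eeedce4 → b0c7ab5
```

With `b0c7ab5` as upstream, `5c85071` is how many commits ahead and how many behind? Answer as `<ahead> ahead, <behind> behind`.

5 ahead, 0 behind

Reachable from 5c85071: {28d97c0, 3d034f5, 51db10b, 5c85071, b0c7ab5, eeedce4}.
Reachable from b0c7ab5: {b0c7ab5}.
Only in 5c85071's history (ahead): {28d97c0, 3d034f5, 51db10b, 5c85071, eeedce4} — 5.
Only in b0c7ab5's history (behind): {} — 0.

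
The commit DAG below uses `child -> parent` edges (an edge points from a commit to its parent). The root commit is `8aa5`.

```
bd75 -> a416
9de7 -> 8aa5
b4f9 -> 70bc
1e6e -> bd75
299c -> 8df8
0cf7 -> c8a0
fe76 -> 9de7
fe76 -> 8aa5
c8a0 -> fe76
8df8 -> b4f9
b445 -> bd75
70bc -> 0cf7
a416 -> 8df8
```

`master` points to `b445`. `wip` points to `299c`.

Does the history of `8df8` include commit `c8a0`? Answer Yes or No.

Yes

Ancestors of 8df8 (commits reachable by following parents): {0cf7, 70bc, 8aa5, 8df8, 9de7, b4f9, c8a0, fe76}.
c8a0 is in that set, so it is an ancestor of 8df8.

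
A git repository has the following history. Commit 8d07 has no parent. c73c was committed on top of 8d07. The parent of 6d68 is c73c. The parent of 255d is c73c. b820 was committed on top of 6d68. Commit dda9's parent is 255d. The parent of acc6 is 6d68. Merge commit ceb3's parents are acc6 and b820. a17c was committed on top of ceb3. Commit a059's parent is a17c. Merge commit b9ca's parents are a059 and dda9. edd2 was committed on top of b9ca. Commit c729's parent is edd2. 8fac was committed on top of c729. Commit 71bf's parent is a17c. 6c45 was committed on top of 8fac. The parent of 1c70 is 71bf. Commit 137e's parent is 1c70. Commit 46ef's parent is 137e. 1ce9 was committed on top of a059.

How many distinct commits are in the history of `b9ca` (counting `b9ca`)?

11

Walking parent pointers from b9ca: reachable set = {255d, 6d68, 8d07, a059, a17c, acc6, b820, b9ca, c73c, ceb3, dda9}.
That is 11 commits.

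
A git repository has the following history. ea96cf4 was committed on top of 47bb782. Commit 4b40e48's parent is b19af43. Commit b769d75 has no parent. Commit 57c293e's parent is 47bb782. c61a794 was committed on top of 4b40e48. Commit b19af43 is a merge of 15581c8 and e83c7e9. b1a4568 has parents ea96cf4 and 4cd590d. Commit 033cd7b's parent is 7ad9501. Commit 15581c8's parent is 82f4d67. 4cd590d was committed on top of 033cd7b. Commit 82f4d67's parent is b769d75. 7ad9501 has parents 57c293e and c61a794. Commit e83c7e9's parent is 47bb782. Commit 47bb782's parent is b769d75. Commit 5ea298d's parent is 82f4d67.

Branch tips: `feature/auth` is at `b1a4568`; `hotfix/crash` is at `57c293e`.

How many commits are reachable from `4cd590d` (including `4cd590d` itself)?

12

Walking parent pointers from 4cd590d: reachable set = {033cd7b, 15581c8, 47bb782, 4b40e48, 4cd590d, 57c293e, 7ad9501, 82f4d67, b19af43, b769d75, c61a794, e83c7e9}.
That is 12 commits.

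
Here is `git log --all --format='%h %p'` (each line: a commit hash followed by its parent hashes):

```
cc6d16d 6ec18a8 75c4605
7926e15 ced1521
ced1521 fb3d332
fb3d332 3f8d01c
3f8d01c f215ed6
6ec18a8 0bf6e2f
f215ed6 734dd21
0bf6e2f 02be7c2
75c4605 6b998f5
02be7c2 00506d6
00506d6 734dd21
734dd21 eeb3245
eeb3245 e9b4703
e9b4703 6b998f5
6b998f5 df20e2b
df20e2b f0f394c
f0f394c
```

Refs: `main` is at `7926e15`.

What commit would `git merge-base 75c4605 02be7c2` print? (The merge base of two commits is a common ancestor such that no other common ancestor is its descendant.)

Ancestors of 75c4605: {6b998f5, 75c4605, df20e2b, f0f394c}.
Ancestors of 02be7c2: {00506d6, 02be7c2, 6b998f5, 734dd21, df20e2b, e9b4703, eeb3245, f0f394c}.
Common ancestors: {6b998f5, df20e2b, f0f394c}.
Among these, 6b998f5 is not an ancestor of any other common ancestor — it is the merge base.

6b998f5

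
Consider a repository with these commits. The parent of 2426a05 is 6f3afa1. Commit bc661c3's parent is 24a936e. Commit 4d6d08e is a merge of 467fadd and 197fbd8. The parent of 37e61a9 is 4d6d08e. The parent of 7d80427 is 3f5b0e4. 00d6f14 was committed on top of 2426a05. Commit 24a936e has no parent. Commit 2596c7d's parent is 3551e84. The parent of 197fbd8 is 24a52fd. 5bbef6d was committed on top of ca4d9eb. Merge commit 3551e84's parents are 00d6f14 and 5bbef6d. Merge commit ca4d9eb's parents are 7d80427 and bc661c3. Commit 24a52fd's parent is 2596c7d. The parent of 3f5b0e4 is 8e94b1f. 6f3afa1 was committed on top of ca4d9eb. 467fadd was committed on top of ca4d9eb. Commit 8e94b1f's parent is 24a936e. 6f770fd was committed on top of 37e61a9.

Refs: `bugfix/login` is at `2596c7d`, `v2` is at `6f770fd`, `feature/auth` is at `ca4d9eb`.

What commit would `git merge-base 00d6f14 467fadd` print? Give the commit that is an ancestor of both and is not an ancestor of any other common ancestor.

ca4d9eb

Ancestors of 00d6f14: {00d6f14, 2426a05, 24a936e, 3f5b0e4, 6f3afa1, 7d80427, 8e94b1f, bc661c3, ca4d9eb}.
Ancestors of 467fadd: {24a936e, 3f5b0e4, 467fadd, 7d80427, 8e94b1f, bc661c3, ca4d9eb}.
Common ancestors: {24a936e, 3f5b0e4, 7d80427, 8e94b1f, bc661c3, ca4d9eb}.
Among these, ca4d9eb is not an ancestor of any other common ancestor — it is the merge base.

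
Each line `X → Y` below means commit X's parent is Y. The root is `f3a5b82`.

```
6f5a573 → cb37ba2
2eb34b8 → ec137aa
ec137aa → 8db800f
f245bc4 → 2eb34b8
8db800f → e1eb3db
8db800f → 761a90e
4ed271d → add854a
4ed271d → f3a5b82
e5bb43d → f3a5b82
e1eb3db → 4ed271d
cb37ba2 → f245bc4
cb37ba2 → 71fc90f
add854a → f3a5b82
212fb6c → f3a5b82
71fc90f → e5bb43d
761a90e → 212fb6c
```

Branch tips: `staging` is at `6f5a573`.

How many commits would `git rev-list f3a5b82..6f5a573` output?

Reachable from 6f5a573: {212fb6c, 2eb34b8, 4ed271d, 6f5a573, 71fc90f, 761a90e, 8db800f, add854a, cb37ba2, e1eb3db, e5bb43d, ec137aa, f245bc4, f3a5b82}.
Reachable from f3a5b82: {f3a5b82}.
In 6f5a573's history but not f3a5b82's: {212fb6c, 2eb34b8, 4ed271d, 6f5a573, 71fc90f, 761a90e, 8db800f, add854a, cb37ba2, e1eb3db, e5bb43d, ec137aa, f245bc4} — 13 commits.

13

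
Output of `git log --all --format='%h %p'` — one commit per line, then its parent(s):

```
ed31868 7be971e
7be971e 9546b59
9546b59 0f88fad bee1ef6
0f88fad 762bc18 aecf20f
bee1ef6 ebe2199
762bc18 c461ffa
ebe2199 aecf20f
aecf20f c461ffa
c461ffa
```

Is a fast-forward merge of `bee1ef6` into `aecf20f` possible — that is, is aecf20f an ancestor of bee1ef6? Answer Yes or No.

A fast-forward from aecf20f to bee1ef6 is possible iff aecf20f is an ancestor of bee1ef6.
Ancestors of bee1ef6: {aecf20f, bee1ef6, c461ffa, ebe2199}.
aecf20f is among them, so fast-forward is possible.

Yes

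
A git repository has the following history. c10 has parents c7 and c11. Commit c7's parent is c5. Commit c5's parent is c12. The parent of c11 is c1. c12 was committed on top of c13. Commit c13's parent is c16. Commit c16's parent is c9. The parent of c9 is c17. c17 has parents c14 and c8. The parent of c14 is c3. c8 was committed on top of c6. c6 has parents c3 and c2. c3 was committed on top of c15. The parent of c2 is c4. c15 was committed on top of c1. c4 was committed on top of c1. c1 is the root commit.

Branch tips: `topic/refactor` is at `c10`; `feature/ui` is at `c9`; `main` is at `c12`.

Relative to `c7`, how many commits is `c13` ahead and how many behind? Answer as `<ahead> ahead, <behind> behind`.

Reachable from c13: {c1, c13, c14, c15, c16, c17, c2, c3, c4, c6, c8, c9}.
Reachable from c7: {c1, c12, c13, c14, c15, c16, c17, c2, c3, c4, c5, c6, c7, c8, c9}.
Only in c13's history (ahead): {} — 0.
Only in c7's history (behind): {c12, c5, c7} — 3.

0 ahead, 3 behind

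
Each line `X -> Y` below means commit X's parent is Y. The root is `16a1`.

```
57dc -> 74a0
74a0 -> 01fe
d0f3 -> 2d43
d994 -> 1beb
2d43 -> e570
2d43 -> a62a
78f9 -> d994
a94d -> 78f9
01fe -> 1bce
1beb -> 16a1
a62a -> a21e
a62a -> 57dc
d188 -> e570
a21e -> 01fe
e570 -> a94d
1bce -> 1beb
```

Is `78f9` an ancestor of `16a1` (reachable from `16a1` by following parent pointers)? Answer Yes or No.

Ancestors of 16a1: {16a1}.
78f9 is not in that set, so it is not an ancestor of 16a1.

No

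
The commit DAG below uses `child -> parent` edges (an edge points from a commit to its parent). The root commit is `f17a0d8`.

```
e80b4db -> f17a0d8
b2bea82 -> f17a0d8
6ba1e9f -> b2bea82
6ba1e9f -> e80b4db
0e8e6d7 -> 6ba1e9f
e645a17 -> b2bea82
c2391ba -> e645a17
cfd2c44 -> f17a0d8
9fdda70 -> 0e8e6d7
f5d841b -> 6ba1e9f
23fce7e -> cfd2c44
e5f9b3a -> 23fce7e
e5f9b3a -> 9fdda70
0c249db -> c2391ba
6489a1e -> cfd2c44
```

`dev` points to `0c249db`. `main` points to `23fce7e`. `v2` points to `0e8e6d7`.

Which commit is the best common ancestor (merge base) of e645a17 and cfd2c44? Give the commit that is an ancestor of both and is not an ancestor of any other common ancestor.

Ancestors of e645a17: {b2bea82, e645a17, f17a0d8}.
Ancestors of cfd2c44: {cfd2c44, f17a0d8}.
Common ancestors: {f17a0d8}.
The only common ancestor is f17a0d8, so it is the merge base.

f17a0d8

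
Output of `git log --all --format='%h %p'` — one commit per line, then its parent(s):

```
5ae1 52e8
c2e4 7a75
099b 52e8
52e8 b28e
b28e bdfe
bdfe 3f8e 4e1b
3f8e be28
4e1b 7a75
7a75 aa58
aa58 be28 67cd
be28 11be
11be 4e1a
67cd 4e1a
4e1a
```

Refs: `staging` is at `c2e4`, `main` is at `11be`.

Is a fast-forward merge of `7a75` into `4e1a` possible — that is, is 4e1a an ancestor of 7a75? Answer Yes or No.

Yes

A fast-forward from 4e1a to 7a75 is possible iff 4e1a is an ancestor of 7a75.
Ancestors of 7a75: {11be, 4e1a, 67cd, 7a75, aa58, be28}.
4e1a is among them, so fast-forward is possible.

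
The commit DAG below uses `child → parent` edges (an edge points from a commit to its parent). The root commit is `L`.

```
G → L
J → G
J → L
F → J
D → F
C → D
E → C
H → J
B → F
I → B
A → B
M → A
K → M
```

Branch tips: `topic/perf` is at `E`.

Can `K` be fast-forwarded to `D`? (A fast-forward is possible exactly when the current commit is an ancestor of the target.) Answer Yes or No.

A fast-forward from K to D is possible iff K is an ancestor of D.
Ancestors of D: {D, F, G, J, L}.
K is not among them, so fast-forward is not possible.

No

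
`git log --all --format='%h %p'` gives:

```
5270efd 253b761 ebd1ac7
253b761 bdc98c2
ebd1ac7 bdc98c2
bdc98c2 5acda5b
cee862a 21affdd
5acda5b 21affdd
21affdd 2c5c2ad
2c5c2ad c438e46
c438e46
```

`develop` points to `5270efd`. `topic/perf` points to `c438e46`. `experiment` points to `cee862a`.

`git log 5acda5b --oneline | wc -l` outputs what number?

Walking parent pointers from 5acda5b: reachable set = {21affdd, 2c5c2ad, 5acda5b, c438e46}.
That is 4 commits.

4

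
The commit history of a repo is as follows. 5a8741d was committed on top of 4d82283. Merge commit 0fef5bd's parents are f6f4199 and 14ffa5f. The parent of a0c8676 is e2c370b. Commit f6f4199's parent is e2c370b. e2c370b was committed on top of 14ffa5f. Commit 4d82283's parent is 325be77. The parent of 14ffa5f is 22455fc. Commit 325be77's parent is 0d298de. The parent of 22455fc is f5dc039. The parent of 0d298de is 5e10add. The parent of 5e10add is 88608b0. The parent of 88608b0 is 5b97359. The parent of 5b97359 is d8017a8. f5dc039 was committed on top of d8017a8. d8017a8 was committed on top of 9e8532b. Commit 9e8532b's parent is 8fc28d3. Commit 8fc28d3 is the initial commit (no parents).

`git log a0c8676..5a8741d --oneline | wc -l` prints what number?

Reachable from 5a8741d: {0d298de, 325be77, 4d82283, 5a8741d, 5b97359, 5e10add, 88608b0, 8fc28d3, 9e8532b, d8017a8}.
Reachable from a0c8676: {14ffa5f, 22455fc, 8fc28d3, 9e8532b, a0c8676, d8017a8, e2c370b, f5dc039}.
In 5a8741d's history but not a0c8676's: {0d298de, 325be77, 4d82283, 5a8741d, 5b97359, 5e10add, 88608b0} — 7 commits.

7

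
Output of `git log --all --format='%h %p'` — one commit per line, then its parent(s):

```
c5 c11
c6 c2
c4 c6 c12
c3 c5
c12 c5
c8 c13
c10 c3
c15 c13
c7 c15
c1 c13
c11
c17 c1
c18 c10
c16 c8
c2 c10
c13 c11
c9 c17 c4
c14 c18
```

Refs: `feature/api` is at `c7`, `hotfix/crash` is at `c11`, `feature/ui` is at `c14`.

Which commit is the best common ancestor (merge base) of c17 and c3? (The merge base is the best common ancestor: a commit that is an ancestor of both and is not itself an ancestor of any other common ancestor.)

c11

Ancestors of c17: {c1, c11, c13, c17}.
Ancestors of c3: {c11, c3, c5}.
Common ancestors: {c11}.
The only common ancestor is c11, so it is the merge base.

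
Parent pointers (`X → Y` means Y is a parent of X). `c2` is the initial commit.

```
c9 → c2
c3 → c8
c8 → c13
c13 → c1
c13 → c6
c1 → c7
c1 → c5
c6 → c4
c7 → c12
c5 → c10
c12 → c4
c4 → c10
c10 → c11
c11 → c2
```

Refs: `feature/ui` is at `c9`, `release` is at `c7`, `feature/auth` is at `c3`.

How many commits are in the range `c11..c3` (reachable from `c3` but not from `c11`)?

Reachable from c3: {c1, c10, c11, c12, c13, c2, c3, c4, c5, c6, c7, c8}.
Reachable from c11: {c11, c2}.
In c3's history but not c11's: {c1, c10, c12, c13, c3, c4, c5, c6, c7, c8} — 10 commits.

10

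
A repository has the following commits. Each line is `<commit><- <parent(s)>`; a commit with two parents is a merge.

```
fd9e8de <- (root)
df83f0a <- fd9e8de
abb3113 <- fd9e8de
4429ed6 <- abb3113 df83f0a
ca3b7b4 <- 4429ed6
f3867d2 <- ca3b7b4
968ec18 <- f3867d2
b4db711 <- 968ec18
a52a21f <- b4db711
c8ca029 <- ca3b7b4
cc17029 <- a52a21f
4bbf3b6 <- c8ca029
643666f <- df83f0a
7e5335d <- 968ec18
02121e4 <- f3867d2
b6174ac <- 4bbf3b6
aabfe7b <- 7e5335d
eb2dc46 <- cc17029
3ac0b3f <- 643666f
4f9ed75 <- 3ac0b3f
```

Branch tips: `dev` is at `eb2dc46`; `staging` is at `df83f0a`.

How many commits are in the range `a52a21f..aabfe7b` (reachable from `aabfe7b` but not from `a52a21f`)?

Reachable from aabfe7b: {4429ed6, 7e5335d, 968ec18, aabfe7b, abb3113, ca3b7b4, df83f0a, f3867d2, fd9e8de}.
Reachable from a52a21f: {4429ed6, 968ec18, a52a21f, abb3113, b4db711, ca3b7b4, df83f0a, f3867d2, fd9e8de}.
In aabfe7b's history but not a52a21f's: {7e5335d, aabfe7b} — 2 commits.

2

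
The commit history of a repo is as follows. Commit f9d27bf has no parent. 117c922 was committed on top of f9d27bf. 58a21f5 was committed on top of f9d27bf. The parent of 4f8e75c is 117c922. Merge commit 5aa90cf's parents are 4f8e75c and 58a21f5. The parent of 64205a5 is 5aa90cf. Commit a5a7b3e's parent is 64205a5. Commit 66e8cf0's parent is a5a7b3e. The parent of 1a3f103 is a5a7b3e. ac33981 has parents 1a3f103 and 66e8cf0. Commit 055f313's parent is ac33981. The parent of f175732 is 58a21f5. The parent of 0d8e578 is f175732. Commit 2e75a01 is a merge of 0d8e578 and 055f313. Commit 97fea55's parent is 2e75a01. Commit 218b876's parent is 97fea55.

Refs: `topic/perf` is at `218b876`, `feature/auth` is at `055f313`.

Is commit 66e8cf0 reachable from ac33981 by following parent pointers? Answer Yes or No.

Ancestors of ac33981 (commits reachable by following parents): {117c922, 1a3f103, 4f8e75c, 58a21f5, 5aa90cf, 64205a5, 66e8cf0, a5a7b3e, ac33981, f9d27bf}.
66e8cf0 is in that set, so it is an ancestor of ac33981.

Yes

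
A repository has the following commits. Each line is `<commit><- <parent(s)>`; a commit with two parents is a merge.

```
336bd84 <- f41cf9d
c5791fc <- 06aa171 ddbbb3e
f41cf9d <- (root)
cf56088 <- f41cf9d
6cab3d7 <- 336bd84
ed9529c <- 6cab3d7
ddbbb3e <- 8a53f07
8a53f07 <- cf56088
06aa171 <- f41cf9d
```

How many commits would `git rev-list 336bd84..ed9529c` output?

2

Reachable from ed9529c: {336bd84, 6cab3d7, ed9529c, f41cf9d}.
Reachable from 336bd84: {336bd84, f41cf9d}.
In ed9529c's history but not 336bd84's: {6cab3d7, ed9529c} — 2 commits.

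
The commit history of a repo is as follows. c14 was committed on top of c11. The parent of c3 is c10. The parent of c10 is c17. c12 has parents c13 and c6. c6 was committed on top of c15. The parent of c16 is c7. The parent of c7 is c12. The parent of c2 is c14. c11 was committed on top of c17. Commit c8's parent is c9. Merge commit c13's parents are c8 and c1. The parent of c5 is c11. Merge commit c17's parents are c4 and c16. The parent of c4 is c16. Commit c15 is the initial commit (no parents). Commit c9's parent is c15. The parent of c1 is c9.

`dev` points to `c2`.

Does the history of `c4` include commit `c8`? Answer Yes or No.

Ancestors of c4 (commits reachable by following parents): {c1, c12, c13, c15, c16, c4, c6, c7, c8, c9}.
c8 is in that set, so it is an ancestor of c4.

Yes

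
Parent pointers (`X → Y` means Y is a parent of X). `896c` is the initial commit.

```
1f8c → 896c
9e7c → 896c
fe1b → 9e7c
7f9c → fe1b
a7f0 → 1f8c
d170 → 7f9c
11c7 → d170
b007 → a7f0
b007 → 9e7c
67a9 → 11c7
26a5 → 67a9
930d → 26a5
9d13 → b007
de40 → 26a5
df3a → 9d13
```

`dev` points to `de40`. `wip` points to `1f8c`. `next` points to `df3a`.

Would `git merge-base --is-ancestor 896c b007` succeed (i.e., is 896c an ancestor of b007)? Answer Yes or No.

Ancestors of b007 (commits reachable by following parents): {1f8c, 896c, 9e7c, a7f0, b007}.
896c is in that set, so it is an ancestor of b007.

Yes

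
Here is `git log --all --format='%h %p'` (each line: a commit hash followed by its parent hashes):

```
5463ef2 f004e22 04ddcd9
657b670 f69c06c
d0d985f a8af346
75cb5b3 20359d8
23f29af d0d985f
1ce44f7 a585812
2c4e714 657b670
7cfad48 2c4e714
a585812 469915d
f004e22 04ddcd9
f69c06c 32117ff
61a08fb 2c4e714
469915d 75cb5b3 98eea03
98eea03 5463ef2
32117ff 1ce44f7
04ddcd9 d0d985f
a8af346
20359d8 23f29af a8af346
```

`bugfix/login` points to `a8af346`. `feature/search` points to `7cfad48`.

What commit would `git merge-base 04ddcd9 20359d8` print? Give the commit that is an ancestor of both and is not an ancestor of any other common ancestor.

d0d985f

Ancestors of 04ddcd9: {04ddcd9, a8af346, d0d985f}.
Ancestors of 20359d8: {20359d8, 23f29af, a8af346, d0d985f}.
Common ancestors: {a8af346, d0d985f}.
Among these, d0d985f is not an ancestor of any other common ancestor — it is the merge base.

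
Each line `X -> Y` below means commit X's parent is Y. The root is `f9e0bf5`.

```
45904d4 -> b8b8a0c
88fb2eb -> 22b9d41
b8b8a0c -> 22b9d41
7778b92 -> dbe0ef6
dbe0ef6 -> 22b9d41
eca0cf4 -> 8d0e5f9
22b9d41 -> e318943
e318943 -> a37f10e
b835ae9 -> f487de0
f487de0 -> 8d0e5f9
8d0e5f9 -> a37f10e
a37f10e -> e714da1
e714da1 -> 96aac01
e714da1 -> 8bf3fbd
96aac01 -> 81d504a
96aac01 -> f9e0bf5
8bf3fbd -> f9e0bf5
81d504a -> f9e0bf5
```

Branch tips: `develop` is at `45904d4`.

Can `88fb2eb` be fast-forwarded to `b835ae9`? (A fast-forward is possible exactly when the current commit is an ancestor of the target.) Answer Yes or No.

A fast-forward from 88fb2eb to b835ae9 is possible iff 88fb2eb is an ancestor of b835ae9.
Ancestors of b835ae9: {81d504a, 8bf3fbd, 8d0e5f9, 96aac01, a37f10e, b835ae9, e714da1, f487de0, f9e0bf5}.
88fb2eb is not among them, so fast-forward is not possible.

No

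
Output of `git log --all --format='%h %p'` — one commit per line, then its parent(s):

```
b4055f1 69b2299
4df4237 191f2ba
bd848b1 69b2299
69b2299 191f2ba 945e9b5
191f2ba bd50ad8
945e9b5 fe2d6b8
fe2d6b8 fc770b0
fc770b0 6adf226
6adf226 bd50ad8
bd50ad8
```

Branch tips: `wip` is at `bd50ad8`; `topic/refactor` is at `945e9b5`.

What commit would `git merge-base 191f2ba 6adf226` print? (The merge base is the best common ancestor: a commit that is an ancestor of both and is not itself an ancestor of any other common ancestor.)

bd50ad8

Ancestors of 191f2ba: {191f2ba, bd50ad8}.
Ancestors of 6adf226: {6adf226, bd50ad8}.
Common ancestors: {bd50ad8}.
The only common ancestor is bd50ad8, so it is the merge base.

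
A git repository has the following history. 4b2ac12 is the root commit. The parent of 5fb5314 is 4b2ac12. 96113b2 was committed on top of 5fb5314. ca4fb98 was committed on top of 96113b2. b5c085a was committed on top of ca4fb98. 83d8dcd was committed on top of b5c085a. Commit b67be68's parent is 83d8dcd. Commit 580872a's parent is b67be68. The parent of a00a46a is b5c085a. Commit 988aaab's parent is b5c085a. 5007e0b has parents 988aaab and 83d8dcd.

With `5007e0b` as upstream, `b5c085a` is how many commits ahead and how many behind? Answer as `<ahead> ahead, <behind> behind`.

0 ahead, 3 behind

Reachable from b5c085a: {4b2ac12, 5fb5314, 96113b2, b5c085a, ca4fb98}.
Reachable from 5007e0b: {4b2ac12, 5007e0b, 5fb5314, 83d8dcd, 96113b2, 988aaab, b5c085a, ca4fb98}.
Only in b5c085a's history (ahead): {} — 0.
Only in 5007e0b's history (behind): {5007e0b, 83d8dcd, 988aaab} — 3.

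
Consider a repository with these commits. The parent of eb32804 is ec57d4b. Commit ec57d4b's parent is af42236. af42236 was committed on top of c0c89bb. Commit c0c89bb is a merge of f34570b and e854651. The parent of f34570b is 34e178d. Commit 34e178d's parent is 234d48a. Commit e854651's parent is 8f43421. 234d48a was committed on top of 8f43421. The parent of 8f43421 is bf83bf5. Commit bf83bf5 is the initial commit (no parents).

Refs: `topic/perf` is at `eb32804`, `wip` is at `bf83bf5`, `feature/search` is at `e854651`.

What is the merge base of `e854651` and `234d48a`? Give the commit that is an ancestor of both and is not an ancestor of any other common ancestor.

Ancestors of e854651: {8f43421, bf83bf5, e854651}.
Ancestors of 234d48a: {234d48a, 8f43421, bf83bf5}.
Common ancestors: {8f43421, bf83bf5}.
Among these, 8f43421 is not an ancestor of any other common ancestor — it is the merge base.

8f43421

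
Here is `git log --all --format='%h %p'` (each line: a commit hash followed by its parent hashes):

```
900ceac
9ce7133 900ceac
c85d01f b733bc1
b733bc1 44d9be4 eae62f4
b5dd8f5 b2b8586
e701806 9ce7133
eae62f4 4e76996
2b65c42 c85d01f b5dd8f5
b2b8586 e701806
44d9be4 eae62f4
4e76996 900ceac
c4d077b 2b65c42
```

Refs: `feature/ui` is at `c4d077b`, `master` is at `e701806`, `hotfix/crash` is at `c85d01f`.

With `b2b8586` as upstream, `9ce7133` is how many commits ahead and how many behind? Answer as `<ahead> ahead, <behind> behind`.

0 ahead, 2 behind

Reachable from 9ce7133: {900ceac, 9ce7133}.
Reachable from b2b8586: {900ceac, 9ce7133, b2b8586, e701806}.
Only in 9ce7133's history (ahead): {} — 0.
Only in b2b8586's history (behind): {b2b8586, e701806} — 2.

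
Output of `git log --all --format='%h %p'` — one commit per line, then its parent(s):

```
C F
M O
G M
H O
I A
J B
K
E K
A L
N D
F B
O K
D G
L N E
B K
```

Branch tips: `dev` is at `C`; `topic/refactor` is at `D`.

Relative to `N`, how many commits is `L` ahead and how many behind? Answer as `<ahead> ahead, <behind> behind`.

2 ahead, 0 behind

Reachable from L: {D, E, G, K, L, M, N, O}.
Reachable from N: {D, G, K, M, N, O}.
Only in L's history (ahead): {E, L} — 2.
Only in N's history (behind): {} — 0.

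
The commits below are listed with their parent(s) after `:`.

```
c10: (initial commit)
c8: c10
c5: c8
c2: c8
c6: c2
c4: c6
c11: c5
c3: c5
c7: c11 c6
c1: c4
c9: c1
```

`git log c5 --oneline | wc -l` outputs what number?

Walking parent pointers from c5: reachable set = {c10, c5, c8}.
That is 3 commits.

3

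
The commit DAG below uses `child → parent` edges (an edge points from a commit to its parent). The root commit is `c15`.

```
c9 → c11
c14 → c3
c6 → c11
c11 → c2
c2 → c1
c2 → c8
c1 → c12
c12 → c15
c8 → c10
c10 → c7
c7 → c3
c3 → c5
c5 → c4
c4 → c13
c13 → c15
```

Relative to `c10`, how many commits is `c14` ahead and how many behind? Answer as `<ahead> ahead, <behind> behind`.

Reachable from c14: {c13, c14, c15, c3, c4, c5}.
Reachable from c10: {c10, c13, c15, c3, c4, c5, c7}.
Only in c14's history (ahead): {c14} — 1.
Only in c10's history (behind): {c10, c7} — 2.

1 ahead, 2 behind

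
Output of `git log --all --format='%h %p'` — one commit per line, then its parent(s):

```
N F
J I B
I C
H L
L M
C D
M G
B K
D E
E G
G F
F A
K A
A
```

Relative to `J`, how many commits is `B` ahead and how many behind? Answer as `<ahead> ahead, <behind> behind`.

0 ahead, 7 behind

Reachable from B: {A, B, K}.
Reachable from J: {A, B, C, D, E, F, G, I, J, K}.
Only in B's history (ahead): {} — 0.
Only in J's history (behind): {C, D, E, F, G, I, J} — 7.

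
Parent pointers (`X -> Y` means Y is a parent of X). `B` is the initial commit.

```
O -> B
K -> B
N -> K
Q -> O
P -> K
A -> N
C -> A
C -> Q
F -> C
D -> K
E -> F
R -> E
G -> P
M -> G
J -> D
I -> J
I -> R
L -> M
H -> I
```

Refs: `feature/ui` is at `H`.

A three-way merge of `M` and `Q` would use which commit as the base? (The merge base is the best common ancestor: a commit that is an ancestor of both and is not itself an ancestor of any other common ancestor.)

B

Ancestors of M: {B, G, K, M, P}.
Ancestors of Q: {B, O, Q}.
Common ancestors: {B}.
The only common ancestor is B, so it is the merge base.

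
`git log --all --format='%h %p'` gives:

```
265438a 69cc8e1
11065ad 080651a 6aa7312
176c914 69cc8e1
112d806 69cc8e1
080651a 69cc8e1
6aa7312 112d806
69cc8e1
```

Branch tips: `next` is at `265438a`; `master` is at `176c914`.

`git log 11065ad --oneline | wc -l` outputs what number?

Walking parent pointers from 11065ad: reachable set = {080651a, 11065ad, 112d806, 69cc8e1, 6aa7312}.
That is 5 commits.

5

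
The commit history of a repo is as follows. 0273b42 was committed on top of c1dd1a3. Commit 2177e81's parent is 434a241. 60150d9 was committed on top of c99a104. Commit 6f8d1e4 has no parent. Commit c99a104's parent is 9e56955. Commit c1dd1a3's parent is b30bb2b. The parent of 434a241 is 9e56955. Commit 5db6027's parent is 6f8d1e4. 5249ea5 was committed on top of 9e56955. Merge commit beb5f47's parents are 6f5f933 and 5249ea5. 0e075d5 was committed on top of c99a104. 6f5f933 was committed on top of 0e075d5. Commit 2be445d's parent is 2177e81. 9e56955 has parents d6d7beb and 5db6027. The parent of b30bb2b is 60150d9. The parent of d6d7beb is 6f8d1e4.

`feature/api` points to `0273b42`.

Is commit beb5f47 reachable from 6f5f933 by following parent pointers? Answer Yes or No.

No

Ancestors of 6f5f933: {0e075d5, 5db6027, 6f5f933, 6f8d1e4, 9e56955, c99a104, d6d7beb}.
beb5f47 is not in that set, so it is not an ancestor of 6f5f933.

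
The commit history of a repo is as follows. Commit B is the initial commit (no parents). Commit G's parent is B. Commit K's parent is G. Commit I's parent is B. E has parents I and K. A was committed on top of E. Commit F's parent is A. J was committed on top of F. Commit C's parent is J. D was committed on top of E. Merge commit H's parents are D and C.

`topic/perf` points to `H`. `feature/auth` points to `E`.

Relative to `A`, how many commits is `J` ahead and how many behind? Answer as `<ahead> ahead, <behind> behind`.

2 ahead, 0 behind

Reachable from J: {A, B, E, F, G, I, J, K}.
Reachable from A: {A, B, E, G, I, K}.
Only in J's history (ahead): {F, J} — 2.
Only in A's history (behind): {} — 0.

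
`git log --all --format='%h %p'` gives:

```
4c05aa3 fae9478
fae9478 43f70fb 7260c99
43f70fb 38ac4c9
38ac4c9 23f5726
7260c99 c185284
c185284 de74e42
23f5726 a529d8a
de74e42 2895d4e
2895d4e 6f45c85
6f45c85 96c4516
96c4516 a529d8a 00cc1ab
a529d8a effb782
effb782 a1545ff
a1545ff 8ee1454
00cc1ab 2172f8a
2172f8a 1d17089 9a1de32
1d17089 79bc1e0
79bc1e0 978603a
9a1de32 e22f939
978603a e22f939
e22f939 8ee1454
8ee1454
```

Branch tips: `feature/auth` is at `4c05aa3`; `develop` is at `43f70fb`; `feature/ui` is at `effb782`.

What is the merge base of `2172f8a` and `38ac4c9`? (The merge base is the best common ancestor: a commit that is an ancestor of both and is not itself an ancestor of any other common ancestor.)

8ee1454

Ancestors of 2172f8a: {1d17089, 2172f8a, 79bc1e0, 8ee1454, 978603a, 9a1de32, e22f939}.
Ancestors of 38ac4c9: {23f5726, 38ac4c9, 8ee1454, a1545ff, a529d8a, effb782}.
Common ancestors: {8ee1454}.
The only common ancestor is 8ee1454, so it is the merge base.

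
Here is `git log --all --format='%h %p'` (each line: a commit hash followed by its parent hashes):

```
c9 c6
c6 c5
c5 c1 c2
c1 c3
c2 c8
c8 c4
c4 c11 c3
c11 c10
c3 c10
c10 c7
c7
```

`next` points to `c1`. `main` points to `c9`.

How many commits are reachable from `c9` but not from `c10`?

9

Reachable from c9: {c1, c10, c11, c2, c3, c4, c5, c6, c7, c8, c9}.
Reachable from c10: {c10, c7}.
In c9's history but not c10's: {c1, c11, c2, c3, c4, c5, c6, c8, c9} — 9 commits.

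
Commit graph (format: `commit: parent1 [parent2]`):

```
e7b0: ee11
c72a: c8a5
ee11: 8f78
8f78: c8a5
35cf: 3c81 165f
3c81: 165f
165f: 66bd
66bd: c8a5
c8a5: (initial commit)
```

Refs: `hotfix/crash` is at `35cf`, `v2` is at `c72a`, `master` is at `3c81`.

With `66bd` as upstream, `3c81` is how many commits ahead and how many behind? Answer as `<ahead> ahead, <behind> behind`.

Reachable from 3c81: {165f, 3c81, 66bd, c8a5}.
Reachable from 66bd: {66bd, c8a5}.
Only in 3c81's history (ahead): {165f, 3c81} — 2.
Only in 66bd's history (behind): {} — 0.

2 ahead, 0 behind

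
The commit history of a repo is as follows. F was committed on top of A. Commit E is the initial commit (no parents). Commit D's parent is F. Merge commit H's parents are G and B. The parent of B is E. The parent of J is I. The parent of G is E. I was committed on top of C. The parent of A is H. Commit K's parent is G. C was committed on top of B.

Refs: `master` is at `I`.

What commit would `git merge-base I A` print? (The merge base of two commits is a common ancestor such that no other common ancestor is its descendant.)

Ancestors of I: {B, C, E, I}.
Ancestors of A: {A, B, E, G, H}.
Common ancestors: {B, E}.
Among these, B is not an ancestor of any other common ancestor — it is the merge base.

B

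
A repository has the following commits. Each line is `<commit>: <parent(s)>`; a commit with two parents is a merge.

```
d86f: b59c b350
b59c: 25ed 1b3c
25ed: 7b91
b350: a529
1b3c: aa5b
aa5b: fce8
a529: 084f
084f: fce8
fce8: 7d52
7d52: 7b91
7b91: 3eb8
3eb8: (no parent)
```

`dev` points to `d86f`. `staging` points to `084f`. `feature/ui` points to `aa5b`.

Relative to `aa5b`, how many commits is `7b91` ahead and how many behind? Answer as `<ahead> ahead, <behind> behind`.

0 ahead, 3 behind

Reachable from 7b91: {3eb8, 7b91}.
Reachable from aa5b: {3eb8, 7b91, 7d52, aa5b, fce8}.
Only in 7b91's history (ahead): {} — 0.
Only in aa5b's history (behind): {7d52, aa5b, fce8} — 3.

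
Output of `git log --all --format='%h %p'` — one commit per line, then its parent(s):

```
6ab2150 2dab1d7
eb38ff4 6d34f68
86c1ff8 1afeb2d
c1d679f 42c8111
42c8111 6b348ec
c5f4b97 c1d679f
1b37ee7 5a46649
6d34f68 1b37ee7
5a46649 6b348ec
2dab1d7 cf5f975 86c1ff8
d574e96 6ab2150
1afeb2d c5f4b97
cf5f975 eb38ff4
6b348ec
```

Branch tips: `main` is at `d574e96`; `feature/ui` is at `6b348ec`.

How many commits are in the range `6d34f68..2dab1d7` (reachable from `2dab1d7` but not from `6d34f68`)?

Reachable from 2dab1d7: {1afeb2d, 1b37ee7, 2dab1d7, 42c8111, 5a46649, 6b348ec, 6d34f68, 86c1ff8, c1d679f, c5f4b97, cf5f975, eb38ff4}.
Reachable from 6d34f68: {1b37ee7, 5a46649, 6b348ec, 6d34f68}.
In 2dab1d7's history but not 6d34f68's: {1afeb2d, 2dab1d7, 42c8111, 86c1ff8, c1d679f, c5f4b97, cf5f975, eb38ff4} — 8 commits.

8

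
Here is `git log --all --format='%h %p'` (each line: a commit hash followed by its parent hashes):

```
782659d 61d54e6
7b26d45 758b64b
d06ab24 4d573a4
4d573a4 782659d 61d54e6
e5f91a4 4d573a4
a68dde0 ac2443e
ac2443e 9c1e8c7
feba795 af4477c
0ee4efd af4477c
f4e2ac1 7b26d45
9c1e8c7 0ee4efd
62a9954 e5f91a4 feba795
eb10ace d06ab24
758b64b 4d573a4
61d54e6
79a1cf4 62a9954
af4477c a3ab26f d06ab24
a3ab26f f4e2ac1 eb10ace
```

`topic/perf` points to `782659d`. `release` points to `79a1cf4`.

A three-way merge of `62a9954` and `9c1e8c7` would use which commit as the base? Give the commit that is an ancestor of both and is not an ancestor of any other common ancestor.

Ancestors of 62a9954: {4d573a4, 61d54e6, 62a9954, 758b64b, 782659d, 7b26d45, a3ab26f, af4477c, d06ab24, e5f91a4, eb10ace, f4e2ac1, feba795}.
Ancestors of 9c1e8c7: {0ee4efd, 4d573a4, 61d54e6, 758b64b, 782659d, 7b26d45, 9c1e8c7, a3ab26f, af4477c, d06ab24, eb10ace, f4e2ac1}.
Common ancestors: {4d573a4, 61d54e6, 758b64b, 782659d, 7b26d45, a3ab26f, af4477c, d06ab24, eb10ace, f4e2ac1}.
Among these, af4477c is not an ancestor of any other common ancestor — it is the merge base.

af4477c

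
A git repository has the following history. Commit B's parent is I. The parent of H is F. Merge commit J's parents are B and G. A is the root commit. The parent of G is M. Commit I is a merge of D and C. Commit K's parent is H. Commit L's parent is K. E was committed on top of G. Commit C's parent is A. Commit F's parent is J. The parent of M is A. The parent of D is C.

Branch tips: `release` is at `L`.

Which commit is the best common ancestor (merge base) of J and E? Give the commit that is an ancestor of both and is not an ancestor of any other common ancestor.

G

Ancestors of J: {A, B, C, D, G, I, J, M}.
Ancestors of E: {A, E, G, M}.
Common ancestors: {A, G, M}.
Among these, G is not an ancestor of any other common ancestor — it is the merge base.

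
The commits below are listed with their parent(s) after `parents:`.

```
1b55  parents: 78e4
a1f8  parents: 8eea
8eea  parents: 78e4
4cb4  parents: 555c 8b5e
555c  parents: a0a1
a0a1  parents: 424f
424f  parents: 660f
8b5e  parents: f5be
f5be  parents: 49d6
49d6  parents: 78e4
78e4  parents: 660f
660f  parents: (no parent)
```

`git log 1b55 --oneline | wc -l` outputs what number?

3

Walking parent pointers from 1b55: reachable set = {1b55, 660f, 78e4}.
That is 3 commits.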